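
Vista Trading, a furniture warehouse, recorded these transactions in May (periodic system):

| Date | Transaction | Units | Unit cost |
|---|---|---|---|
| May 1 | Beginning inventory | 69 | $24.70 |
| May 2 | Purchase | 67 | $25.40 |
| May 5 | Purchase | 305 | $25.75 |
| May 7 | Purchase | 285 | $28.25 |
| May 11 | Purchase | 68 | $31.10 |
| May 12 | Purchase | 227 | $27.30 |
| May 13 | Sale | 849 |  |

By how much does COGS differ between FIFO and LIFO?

$362.50

FIFO COGS: 69 @ $24.70 + 67 @ $25.40 + 305 @ $25.75 + 285 @ $28.25 + 68 @ $31.10 + 55 @ $27.30 = $22,927.40
LIFO COGS: 227 @ $27.30 + 68 @ $31.10 + 285 @ $28.25 + 269 @ $25.75 = $23,289.90
Difference = |$22,927.40 − $23,289.90| = $362.50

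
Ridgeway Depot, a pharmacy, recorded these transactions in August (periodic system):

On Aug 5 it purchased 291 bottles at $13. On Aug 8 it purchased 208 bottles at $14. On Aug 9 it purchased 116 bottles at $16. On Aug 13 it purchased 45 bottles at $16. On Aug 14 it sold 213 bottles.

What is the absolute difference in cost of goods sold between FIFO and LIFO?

$535

FIFO COGS: 213 @ $13 = $2,769
LIFO COGS: 45 @ $16 + 116 @ $16 + 52 @ $14 = $3,304
Difference = |$2,769 − $3,304| = $535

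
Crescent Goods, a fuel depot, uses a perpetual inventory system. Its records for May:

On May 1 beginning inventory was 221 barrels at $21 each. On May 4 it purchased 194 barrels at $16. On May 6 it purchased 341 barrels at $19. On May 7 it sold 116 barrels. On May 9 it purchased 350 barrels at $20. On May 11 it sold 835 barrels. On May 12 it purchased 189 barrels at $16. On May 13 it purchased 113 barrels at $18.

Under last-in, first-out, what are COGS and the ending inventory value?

COGS = $17,969; ending inventory = $8,313

May 7, 116 sold [LIFO — newest first]: 116 @ $19 = $2,204
May 11, 835 sold [LIFO — newest first]: 350 @ $20 + 225 @ $19 + 194 @ $16 + 66 @ $21 = $15,765
Total COGS = $2,204 + $15,765 = $17,969
Ending inventory: 155 @ $21 + 189 @ $16 + 113 @ $18 = $8,313
Check: goods available $26,282 = COGS $17,969 + ending $8,313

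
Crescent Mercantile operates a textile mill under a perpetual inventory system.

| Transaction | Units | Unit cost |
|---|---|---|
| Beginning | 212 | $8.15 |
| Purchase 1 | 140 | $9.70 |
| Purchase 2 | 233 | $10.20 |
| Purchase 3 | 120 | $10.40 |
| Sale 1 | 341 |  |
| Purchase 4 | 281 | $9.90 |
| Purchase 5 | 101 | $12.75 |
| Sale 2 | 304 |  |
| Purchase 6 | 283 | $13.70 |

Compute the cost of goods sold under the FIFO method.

Sale 1 (341) [FIFO — oldest first]: 212 @ $8.15 + 129 @ $9.70 = $2,979.10
Sale 2 (304) [FIFO — oldest first]: 11 @ $9.70 + 233 @ $10.20 + 60 @ $10.40 = $3,107.30
Total COGS = $2,979.10 + $3,107.30 = $6,086.40
Ending inventory: 60 @ $10.40 + 281 @ $9.90 + 101 @ $12.75 + 283 @ $13.70 = $8,570.75

COGS = $6,086.40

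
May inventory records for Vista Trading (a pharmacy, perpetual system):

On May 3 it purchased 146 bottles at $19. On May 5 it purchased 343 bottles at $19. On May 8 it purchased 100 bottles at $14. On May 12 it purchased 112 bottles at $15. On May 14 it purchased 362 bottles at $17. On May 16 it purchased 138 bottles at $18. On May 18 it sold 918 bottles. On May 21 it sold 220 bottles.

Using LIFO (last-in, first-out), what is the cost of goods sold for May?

COGS = $19,812

May 18, 918 sold [LIFO — newest first]: 138 @ $18 + 362 @ $17 + 112 @ $15 + 100 @ $14 + 206 @ $19 = $15,632
May 21, 220 sold [LIFO — newest first]: 137 @ $19 + 83 @ $19 = $4,180
Total COGS = $15,632 + $4,180 = $19,812
Ending inventory: 63 @ $19 = $1,197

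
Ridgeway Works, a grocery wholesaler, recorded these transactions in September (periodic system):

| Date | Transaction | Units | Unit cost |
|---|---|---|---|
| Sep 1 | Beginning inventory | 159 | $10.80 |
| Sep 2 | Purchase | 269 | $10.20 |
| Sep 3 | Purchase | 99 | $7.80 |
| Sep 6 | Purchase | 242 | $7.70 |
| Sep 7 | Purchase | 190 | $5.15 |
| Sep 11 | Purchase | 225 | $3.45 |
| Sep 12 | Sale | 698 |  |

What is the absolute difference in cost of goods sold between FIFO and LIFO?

FIFO COGS: 159 @ $10.80 + 269 @ $10.20 + 99 @ $7.80 + 171 @ $7.70 = $6,549.90
LIFO COGS: 225 @ $3.45 + 190 @ $5.15 + 242 @ $7.70 + 41 @ $7.80 = $3,937.95
Difference = |$6,549.90 − $3,937.95| = $2,611.95

$2,611.95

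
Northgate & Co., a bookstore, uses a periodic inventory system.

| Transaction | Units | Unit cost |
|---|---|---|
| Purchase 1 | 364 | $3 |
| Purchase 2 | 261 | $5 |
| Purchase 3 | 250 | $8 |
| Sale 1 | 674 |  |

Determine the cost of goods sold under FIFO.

COGS = $2,789

Sale 1 (674) [FIFO — oldest first]: 364 @ $3 + 261 @ $5 + 49 @ $8 = $2,789
Ending inventory: 201 @ $8 = $1,608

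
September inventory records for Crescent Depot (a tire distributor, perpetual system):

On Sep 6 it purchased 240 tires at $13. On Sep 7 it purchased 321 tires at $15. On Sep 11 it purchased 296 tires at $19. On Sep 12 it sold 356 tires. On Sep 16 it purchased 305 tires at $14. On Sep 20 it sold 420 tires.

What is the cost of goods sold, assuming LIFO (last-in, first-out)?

Sep 12, 356 sold [LIFO — newest first]: 296 @ $19 + 60 @ $15 = $6,524
Sep 20, 420 sold [LIFO — newest first]: 305 @ $14 + 115 @ $15 = $5,995
Total COGS = $6,524 + $5,995 = $12,519
Ending inventory: 240 @ $13 + 146 @ $15 = $5,310
Check: goods available $17,829 = COGS $12,519 + ending $5,310

COGS = $12,519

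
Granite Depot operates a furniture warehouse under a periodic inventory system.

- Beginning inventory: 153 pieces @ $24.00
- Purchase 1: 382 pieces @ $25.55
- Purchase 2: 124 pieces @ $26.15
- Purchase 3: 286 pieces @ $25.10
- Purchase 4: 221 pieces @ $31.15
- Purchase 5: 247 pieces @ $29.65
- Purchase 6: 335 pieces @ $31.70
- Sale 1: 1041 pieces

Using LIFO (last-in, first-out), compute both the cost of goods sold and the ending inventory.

COGS = $30,801.00; ending inventory = $17,879.50

Sale 1 (1041) [LIFO — newest first]: 335 @ $31.70 + 247 @ $29.65 + 221 @ $31.15 + 238 @ $25.10 = $30,801.00
Ending inventory: 153 @ $24.00 + 382 @ $25.55 + 124 @ $26.15 + 48 @ $25.10 = $17,879.50
Check: goods available $48,680.50 = COGS $30,801.00 + ending $17,879.50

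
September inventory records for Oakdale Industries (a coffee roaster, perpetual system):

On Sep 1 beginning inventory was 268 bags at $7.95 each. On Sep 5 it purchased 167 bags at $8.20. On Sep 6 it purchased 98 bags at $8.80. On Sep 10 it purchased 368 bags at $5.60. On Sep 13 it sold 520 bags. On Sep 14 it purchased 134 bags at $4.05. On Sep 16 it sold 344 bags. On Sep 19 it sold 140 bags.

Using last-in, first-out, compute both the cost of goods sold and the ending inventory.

Sep 13, 520 sold [LIFO — newest first]: 368 @ $5.60 + 98 @ $8.80 + 54 @ $8.20 = $3,366.00
Sep 16, 344 sold [LIFO — newest first]: 134 @ $4.05 + 113 @ $8.20 + 97 @ $7.95 = $2,240.45
Sep 19, 140 sold [LIFO — newest first]: 140 @ $7.95 = $1,113.00
Total COGS = $3,366.00 + $2,240.45 + $1,113.00 = $6,719.45
Ending inventory: 31 @ $7.95 = $246.45

COGS = $6,719.45; ending inventory = $246.45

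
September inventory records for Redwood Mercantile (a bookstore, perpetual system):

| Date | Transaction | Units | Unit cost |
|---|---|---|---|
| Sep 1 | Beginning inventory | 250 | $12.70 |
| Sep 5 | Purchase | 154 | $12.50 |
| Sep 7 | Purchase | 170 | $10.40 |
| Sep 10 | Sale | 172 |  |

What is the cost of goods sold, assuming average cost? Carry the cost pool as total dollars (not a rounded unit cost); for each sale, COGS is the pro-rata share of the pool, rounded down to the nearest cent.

After Sep 1: 250 on hand, pool $3,175.00 (≈ $12.7000 each)
After Sep 5: 404 on hand, pool $5,100.00 (≈ $12.6238 each)
After Sep 7: 574 on hand, pool $6,868.00 (≈ $11.9652 each)
Sep 10, sell 172: 172/574 × $6,868.00 → $2,058.00
Ending inventory (cost pool remaining) = $4,810.00
Check: goods available $6,868.00 = COGS $2,058.00 + ending $4,810.00

COGS = $2,058.00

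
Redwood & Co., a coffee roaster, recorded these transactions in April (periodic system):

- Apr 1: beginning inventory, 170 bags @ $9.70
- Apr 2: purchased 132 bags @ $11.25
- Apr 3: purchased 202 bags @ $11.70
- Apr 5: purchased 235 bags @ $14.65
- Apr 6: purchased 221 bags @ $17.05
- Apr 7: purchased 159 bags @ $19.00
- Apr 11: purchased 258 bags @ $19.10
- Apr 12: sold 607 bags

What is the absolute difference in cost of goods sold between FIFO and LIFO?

FIFO COGS: 170 @ $9.70 + 132 @ $11.25 + 202 @ $11.70 + 103 @ $14.65 = $7,006.35
LIFO COGS: 258 @ $19.10 + 159 @ $19.00 + 190 @ $17.05 = $11,188.30
Difference = |$7,006.35 − $11,188.30| = $4,181.95

$4,181.95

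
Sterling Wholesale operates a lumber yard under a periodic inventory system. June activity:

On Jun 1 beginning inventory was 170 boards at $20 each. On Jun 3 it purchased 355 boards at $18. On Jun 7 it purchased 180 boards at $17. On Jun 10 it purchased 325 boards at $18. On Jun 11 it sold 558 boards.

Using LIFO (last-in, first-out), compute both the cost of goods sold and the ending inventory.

Jun 11, 558 sold [LIFO — newest first]: 325 @ $18 + 180 @ $17 + 53 @ $18 = $9,864
Ending inventory: 170 @ $20 + 302 @ $18 = $8,836
Check: goods available $18,700 = COGS $9,864 + ending $8,836

COGS = $9,864; ending inventory = $8,836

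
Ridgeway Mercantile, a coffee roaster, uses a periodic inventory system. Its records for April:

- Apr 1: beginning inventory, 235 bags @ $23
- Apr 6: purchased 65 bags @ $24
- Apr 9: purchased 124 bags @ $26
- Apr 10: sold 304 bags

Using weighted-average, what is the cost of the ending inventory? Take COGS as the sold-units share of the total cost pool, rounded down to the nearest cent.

Ending inventory = $2,883.68

Apr 10, sell 304: 304/424 × $10,189.00 → $7,305.32
Ending inventory (cost pool remaining) = $2,883.68
Check: goods available $10,189.00 = COGS $7,305.32 + ending $2,883.68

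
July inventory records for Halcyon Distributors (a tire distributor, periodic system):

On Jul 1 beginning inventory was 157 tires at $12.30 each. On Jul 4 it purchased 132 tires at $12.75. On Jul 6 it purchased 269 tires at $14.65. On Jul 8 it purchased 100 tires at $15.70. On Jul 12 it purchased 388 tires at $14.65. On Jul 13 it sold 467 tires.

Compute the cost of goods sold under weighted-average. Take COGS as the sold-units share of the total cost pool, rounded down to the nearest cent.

Jul 13, sell 467: 467/1046 × $14,809.15 → $6,611.73
Ending inventory (cost pool remaining) = $8,197.42

COGS = $6,611.73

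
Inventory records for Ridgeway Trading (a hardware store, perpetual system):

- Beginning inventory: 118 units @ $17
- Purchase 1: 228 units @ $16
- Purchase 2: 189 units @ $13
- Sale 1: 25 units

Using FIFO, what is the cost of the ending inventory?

Sale 1 (25) [FIFO — oldest first]: 25 @ $17 = $425
Ending inventory: 93 @ $17 + 228 @ $16 + 189 @ $13 = $7,686
Check: goods available $8,111 = COGS $425 + ending $7,686

Ending inventory = $7,686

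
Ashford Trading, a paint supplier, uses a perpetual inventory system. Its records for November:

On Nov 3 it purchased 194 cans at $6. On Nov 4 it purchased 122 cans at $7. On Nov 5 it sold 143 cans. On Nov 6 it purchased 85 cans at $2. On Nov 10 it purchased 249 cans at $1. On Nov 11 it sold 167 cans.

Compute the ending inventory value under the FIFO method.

Nov 5, 143 sold [FIFO — oldest first]: 143 @ $6 = $858
Nov 11, 167 sold [FIFO — oldest first]: 51 @ $6 + 116 @ $7 = $1,118
Total COGS = $858 + $1,118 = $1,976
Ending inventory: 6 @ $7 + 85 @ $2 + 249 @ $1 = $461

Ending inventory = $461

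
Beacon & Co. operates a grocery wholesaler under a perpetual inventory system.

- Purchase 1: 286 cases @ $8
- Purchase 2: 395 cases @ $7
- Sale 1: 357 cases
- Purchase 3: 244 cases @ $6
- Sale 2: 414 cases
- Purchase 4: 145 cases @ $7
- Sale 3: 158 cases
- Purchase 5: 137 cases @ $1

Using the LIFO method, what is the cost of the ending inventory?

Sale 1 (357) [LIFO — newest first]: 357 @ $7 = $2,499
Sale 2 (414) [LIFO — newest first]: 244 @ $6 + 38 @ $7 + 132 @ $8 = $2,786
Sale 3 (158) [LIFO — newest first]: 145 @ $7 + 13 @ $8 = $1,119
Total COGS = $2,499 + $2,786 + $1,119 = $6,404
Ending inventory: 141 @ $8 + 137 @ $1 = $1,265
Check: goods available $7,669 = COGS $6,404 + ending $1,265

Ending inventory = $1,265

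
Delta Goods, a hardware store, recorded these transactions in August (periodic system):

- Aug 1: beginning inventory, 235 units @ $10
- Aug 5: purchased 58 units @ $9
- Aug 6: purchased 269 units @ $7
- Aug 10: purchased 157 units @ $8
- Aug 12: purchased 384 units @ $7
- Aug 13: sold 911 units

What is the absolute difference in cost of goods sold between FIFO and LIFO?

FIFO COGS: 235 @ $10 + 58 @ $9 + 269 @ $7 + 157 @ $8 + 192 @ $7 = $7,355
LIFO COGS: 384 @ $7 + 157 @ $8 + 269 @ $7 + 58 @ $9 + 43 @ $10 = $6,779
Difference = |$7,355 − $6,779| = $576

$576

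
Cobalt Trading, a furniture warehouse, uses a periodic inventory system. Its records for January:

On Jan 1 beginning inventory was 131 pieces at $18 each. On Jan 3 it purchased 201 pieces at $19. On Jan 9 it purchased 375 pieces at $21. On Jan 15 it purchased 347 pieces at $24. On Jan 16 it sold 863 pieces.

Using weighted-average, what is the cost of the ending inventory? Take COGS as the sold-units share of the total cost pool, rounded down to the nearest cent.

Jan 16, sell 863: 863/1054 × $22,380.00 → $18,324.42
Ending inventory (cost pool remaining) = $4,055.58

Ending inventory = $4,055.58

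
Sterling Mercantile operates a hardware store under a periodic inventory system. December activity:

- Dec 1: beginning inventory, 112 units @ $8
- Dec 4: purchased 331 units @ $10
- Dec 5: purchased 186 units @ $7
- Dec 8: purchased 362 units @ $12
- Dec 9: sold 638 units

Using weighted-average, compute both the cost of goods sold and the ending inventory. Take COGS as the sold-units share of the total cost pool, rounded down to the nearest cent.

Dec 9, sell 638: 638/991 × $9,852.00 → $6,342.65
Ending inventory (cost pool remaining) = $3,509.35
Check: goods available $9,852.00 = COGS $6,342.65 + ending $3,509.35

COGS = $6,342.65; ending inventory = $3,509.35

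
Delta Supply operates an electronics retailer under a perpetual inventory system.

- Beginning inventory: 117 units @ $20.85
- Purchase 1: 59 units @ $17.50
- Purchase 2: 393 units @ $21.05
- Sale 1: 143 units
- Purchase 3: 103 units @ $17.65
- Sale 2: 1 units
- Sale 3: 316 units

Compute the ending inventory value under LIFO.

Sale 1 (143) [LIFO — newest first]: 143 @ $21.05 = $3,010.15
Sale 2 (1) [LIFO — newest first]: 1 @ $17.65 = $17.65
Sale 3 (316) [LIFO — newest first]: 102 @ $17.65 + 214 @ $21.05 = $6,305.00
Total COGS = $3,010.15 + $17.65 + $6,305.00 = $9,332.80
Ending inventory: 117 @ $20.85 + 59 @ $17.50 + 36 @ $21.05 = $4,229.75
Check: goods available $13,562.55 = COGS $9,332.80 + ending $4,229.75

Ending inventory = $4,229.75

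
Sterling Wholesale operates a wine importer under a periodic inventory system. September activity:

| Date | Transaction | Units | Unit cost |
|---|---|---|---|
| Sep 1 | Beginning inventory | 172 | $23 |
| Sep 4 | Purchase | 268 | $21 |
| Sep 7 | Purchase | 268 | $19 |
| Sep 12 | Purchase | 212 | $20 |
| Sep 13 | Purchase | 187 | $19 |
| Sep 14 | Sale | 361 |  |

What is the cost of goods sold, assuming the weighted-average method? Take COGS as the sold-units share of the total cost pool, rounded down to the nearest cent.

COGS = $7,327.28

Sep 14, sell 361: 361/1107 × $22,469.00 → $7,327.28
Ending inventory (cost pool remaining) = $15,141.72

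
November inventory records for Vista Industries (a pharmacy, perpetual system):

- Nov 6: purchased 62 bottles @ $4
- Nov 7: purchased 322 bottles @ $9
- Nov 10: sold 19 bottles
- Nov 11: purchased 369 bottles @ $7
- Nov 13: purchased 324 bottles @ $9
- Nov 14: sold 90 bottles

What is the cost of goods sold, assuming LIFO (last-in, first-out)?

Nov 10, 19 sold [LIFO — newest first]: 19 @ $9 = $171
Nov 14, 90 sold [LIFO — newest first]: 90 @ $9 = $810
Total COGS = $171 + $810 = $981
Ending inventory: 62 @ $4 + 303 @ $9 + 369 @ $7 + 234 @ $9 = $7,664

COGS = $981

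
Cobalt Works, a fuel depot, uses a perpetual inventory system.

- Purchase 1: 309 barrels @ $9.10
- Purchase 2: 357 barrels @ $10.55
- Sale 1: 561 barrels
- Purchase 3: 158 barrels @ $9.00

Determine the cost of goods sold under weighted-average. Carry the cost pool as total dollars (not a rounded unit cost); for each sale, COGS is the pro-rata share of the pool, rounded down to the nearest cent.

COGS = $5,541.13

After Purchase 1: 309 on hand, pool $2,811.90 (≈ $9.1000 each)
After Purchase 2: 666 on hand, pool $6,578.25 (≈ $9.8773 each)
Sale 1, sell 561: 561/666 × $6,578.25 → $5,541.13
After Purchase 3: 263 on hand, pool $2,459.12 (≈ $9.3503 each)
Ending inventory (cost pool remaining) = $2,459.12
Check: goods available $8,000.25 = COGS $5,541.13 + ending $2,459.12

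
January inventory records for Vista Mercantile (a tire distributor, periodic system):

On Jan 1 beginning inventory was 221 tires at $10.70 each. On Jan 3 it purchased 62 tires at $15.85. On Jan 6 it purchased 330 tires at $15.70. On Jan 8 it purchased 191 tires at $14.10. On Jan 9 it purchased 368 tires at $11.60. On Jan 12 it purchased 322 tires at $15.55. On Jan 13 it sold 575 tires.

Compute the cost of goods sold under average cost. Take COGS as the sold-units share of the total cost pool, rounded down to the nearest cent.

Jan 13, sell 575: 575/1494 × $20,497.40 → $7,888.89
Ending inventory (cost pool remaining) = $12,608.51
Check: goods available $20,497.40 = COGS $7,888.89 + ending $12,608.51

COGS = $7,888.89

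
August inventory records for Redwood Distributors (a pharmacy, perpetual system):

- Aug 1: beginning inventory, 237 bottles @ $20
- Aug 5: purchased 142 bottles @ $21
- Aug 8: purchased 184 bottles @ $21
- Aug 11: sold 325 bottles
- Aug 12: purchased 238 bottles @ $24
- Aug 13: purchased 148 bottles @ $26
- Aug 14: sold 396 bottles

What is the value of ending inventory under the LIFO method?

Aug 11, 325 sold [LIFO — newest first]: 184 @ $21 + 141 @ $21 = $6,825
Aug 14, 396 sold [LIFO — newest first]: 148 @ $26 + 238 @ $24 + 1 @ $21 + 9 @ $20 = $9,761
Total COGS = $6,825 + $9,761 = $16,586
Ending inventory: 228 @ $20 = $4,560
Check: goods available $21,146 = COGS $16,586 + ending $4,560

Ending inventory = $4,560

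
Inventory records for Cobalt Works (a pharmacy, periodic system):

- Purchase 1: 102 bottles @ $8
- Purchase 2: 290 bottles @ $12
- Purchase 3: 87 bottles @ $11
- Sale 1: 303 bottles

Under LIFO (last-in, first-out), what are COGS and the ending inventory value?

Sale 1 (303) [LIFO — newest first]: 87 @ $11 + 216 @ $12 = $3,549
Ending inventory: 102 @ $8 + 74 @ $12 = $1,704

COGS = $3,549; ending inventory = $1,704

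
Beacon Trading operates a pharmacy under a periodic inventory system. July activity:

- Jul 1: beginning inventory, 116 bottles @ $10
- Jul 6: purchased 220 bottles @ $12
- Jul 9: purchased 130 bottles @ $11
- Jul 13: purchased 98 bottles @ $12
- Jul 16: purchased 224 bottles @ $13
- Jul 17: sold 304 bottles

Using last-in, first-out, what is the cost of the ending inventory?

Jul 17, 304 sold [LIFO — newest first]: 224 @ $13 + 80 @ $12 = $3,872
Ending inventory: 116 @ $10 + 220 @ $12 + 130 @ $11 + 18 @ $12 = $5,446
Check: goods available $9,318 = COGS $3,872 + ending $5,446

Ending inventory = $5,446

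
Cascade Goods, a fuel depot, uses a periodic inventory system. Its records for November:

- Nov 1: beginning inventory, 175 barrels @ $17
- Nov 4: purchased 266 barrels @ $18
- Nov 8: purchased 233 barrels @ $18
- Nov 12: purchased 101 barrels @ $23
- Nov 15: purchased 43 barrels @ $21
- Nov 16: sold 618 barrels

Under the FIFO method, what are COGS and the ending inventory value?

COGS = $10,949; ending inventory = $4,234

Nov 16, 618 sold [FIFO — oldest first]: 175 @ $17 + 266 @ $18 + 177 @ $18 = $10,949
Ending inventory: 56 @ $18 + 101 @ $23 + 43 @ $21 = $4,234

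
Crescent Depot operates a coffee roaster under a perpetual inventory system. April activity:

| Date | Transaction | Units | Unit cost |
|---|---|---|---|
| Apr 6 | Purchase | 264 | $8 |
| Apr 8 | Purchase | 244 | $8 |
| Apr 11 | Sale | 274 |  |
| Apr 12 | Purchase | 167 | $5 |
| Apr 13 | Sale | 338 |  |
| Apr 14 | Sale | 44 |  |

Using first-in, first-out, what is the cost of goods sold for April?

COGS = $4,804

Apr 11, 274 sold [FIFO — oldest first]: 264 @ $8 + 10 @ $8 = $2,192
Apr 13, 338 sold [FIFO — oldest first]: 234 @ $8 + 104 @ $5 = $2,392
Apr 14, 44 sold [FIFO — oldest first]: 44 @ $5 = $220
Total COGS = $2,192 + $2,392 + $220 = $4,804
Ending inventory: 19 @ $5 = $95
Check: goods available $4,899 = COGS $4,804 + ending $95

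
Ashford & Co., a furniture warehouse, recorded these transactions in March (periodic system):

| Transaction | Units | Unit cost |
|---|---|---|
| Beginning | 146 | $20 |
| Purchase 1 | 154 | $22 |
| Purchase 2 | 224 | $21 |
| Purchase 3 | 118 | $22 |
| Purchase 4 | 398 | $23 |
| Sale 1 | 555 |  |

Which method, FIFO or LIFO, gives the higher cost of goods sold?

FIFO COGS: 146 @ $20 + 154 @ $22 + 224 @ $21 + 31 @ $22 = $11,694
LIFO COGS: 398 @ $23 + 118 @ $22 + 39 @ $21 = $12,569

LIFO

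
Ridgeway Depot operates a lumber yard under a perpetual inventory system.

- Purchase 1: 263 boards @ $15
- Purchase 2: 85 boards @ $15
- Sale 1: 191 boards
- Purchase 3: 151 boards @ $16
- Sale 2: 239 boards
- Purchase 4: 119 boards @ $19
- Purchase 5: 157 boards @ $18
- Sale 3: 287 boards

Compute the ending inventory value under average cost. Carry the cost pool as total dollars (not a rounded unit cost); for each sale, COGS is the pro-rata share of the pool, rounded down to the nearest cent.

Ending inventory = $1,034.90

After Purchase 1: 263 on hand, pool $3,945.00 (≈ $15.0000 each)
After Purchase 2: 348 on hand, pool $5,220.00 (≈ $15.0000 each)
Sale 1, sell 191: 191/348 × $5,220.00 → $2,865.00
After Purchase 3: 308 on hand, pool $4,771.00 (≈ $15.4903 each)
Sale 2, sell 239: 239/308 × $4,771.00 → $3,702.17
After Purchase 4: 188 on hand, pool $3,329.83 (≈ $17.7119 each)
After Purchase 5: 345 on hand, pool $6,155.83 (≈ $17.8430 each)
Sale 3, sell 287: 287/345 × $6,155.83 → $5,120.93
Total COGS = $2,865.00 + $3,702.17 + $5,120.93 = $11,688.10
Ending inventory (cost pool remaining) = $1,034.90
Check: goods available $12,723.00 = COGS $11,688.10 + ending $1,034.90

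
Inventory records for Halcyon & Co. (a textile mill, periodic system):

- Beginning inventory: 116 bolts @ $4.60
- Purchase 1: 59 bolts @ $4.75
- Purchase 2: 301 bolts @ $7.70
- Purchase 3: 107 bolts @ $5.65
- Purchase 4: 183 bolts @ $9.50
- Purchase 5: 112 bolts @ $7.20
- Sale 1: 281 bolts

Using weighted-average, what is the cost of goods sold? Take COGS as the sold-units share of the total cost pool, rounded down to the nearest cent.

COGS = $2,010.20

Sale 1, sell 281: 281/878 × $6,281.00 → $2,010.20
Ending inventory (cost pool remaining) = $4,270.80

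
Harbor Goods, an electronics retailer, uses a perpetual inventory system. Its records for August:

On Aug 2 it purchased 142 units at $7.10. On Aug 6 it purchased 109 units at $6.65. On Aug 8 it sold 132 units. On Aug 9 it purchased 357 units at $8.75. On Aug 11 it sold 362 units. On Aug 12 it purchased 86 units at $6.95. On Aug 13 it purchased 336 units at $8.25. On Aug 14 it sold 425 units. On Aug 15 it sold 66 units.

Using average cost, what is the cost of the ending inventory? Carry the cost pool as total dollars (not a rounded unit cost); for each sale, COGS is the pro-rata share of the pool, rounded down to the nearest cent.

Ending inventory = $362.24

After Aug 2: 142 on hand, pool $1,008.20 (≈ $7.1000 each)
After Aug 6: 251 on hand, pool $1,733.05 (≈ $6.9046 each)
Aug 8, sell 132: 132/251 × $1,733.05 → $911.40
After Aug 9: 476 on hand, pool $3,945.40 (≈ $8.2887 each)
Aug 11, sell 362: 362/476 × $3,945.40 → $3,000.49
After Aug 12: 200 on hand, pool $1,542.61 (≈ $7.7130 each)
After Aug 13: 536 on hand, pool $4,314.61 (≈ $8.0496 each)
Aug 14, sell 425: 425/536 × $4,314.61 → $3,421.09
Aug 15, sell 66: 66/111 × $893.52 → $531.28
Total COGS = $911.40 + $3,000.49 + $3,421.09 + $531.28 = $7,864.26
Ending inventory (cost pool remaining) = $362.24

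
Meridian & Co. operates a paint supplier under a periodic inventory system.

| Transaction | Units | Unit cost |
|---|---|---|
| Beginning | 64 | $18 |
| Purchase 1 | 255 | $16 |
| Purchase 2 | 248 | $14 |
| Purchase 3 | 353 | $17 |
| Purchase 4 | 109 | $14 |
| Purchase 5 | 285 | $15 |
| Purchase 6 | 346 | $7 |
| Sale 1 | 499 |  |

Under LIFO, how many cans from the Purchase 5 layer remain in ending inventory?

132

Sale 1 (499) [LIFO — newest first]: 346 @ $7 + 153 @ $15 = $4,717
Ending inventory: 64 @ $18 + 255 @ $16 + 248 @ $14 + 353 @ $17 + 109 @ $14 + 132 @ $15 = $18,211
Check: goods available $22,928 = COGS $4,717 + ending $18,211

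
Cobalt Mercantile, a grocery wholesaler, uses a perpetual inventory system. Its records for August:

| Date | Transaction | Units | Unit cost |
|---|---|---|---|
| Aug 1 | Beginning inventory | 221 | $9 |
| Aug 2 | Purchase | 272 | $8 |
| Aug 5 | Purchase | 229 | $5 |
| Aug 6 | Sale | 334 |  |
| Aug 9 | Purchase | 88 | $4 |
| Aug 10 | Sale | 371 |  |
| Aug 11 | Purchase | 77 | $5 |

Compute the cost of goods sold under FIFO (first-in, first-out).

Aug 6, 334 sold [FIFO — oldest first]: 221 @ $9 + 113 @ $8 = $2,893
Aug 10, 371 sold [FIFO — oldest first]: 159 @ $8 + 212 @ $5 = $2,332
Total COGS = $2,893 + $2,332 = $5,225
Ending inventory: 17 @ $5 + 88 @ $4 + 77 @ $5 = $822
Check: goods available $6,047 = COGS $5,225 + ending $822

COGS = $5,225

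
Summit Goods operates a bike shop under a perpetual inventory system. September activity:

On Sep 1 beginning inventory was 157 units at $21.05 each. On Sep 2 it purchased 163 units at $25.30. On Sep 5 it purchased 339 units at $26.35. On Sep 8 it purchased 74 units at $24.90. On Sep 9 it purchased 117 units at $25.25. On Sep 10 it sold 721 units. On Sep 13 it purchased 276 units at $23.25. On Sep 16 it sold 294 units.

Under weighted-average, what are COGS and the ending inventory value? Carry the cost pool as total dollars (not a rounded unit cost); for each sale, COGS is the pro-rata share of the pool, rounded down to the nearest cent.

After Sep 1: 157 on hand, pool $3,304.85 (≈ $21.0500 each)
After Sep 2: 320 on hand, pool $7,428.75 (≈ $23.2148 each)
After Sep 5: 659 on hand, pool $16,361.40 (≈ $24.8276 each)
After Sep 8: 733 on hand, pool $18,204.00 (≈ $24.8349 each)
After Sep 9: 850 on hand, pool $21,158.25 (≈ $24.8921 each)
Sep 10, sell 721: 721/850 × $21,158.25 → $17,947.17
After Sep 13: 405 on hand, pool $9,628.08 (≈ $23.7730 each)
Sep 16, sell 294: 294/405 × $9,628.08 → $6,989.27
Total COGS = $17,947.17 + $6,989.27 = $24,936.44
Ending inventory (cost pool remaining) = $2,638.81
Check: goods available $27,575.25 = COGS $24,936.44 + ending $2,638.81

COGS = $24,936.44; ending inventory = $2,638.81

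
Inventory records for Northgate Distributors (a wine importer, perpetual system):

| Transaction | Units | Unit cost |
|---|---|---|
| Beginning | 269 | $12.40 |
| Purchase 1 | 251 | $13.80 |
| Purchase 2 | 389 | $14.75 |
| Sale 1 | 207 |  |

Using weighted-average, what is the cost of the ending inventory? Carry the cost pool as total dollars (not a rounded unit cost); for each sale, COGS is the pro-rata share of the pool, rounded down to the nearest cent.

Ending inventory = $9,682.16

After Beginning: 269 on hand, pool $3,335.60 (≈ $12.4000 each)
After Purchase 1: 520 on hand, pool $6,799.40 (≈ $13.0758 each)
After Purchase 2: 909 on hand, pool $12,537.15 (≈ $13.7922 each)
Sale 1, sell 207: 207/909 × $12,537.15 → $2,854.99
Ending inventory (cost pool remaining) = $9,682.16
Check: goods available $12,537.15 = COGS $2,854.99 + ending $9,682.16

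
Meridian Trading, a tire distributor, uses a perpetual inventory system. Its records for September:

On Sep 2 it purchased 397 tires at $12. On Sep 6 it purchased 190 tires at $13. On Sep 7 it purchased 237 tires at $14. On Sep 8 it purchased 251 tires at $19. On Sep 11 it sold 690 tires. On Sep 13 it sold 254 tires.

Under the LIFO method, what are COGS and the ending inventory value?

COGS = $13,749; ending inventory = $1,572

Sep 11, 690 sold [LIFO — newest first]: 251 @ $19 + 237 @ $14 + 190 @ $13 + 12 @ $12 = $10,701
Sep 13, 254 sold [LIFO — newest first]: 254 @ $12 = $3,048
Total COGS = $10,701 + $3,048 = $13,749
Ending inventory: 131 @ $12 = $1,572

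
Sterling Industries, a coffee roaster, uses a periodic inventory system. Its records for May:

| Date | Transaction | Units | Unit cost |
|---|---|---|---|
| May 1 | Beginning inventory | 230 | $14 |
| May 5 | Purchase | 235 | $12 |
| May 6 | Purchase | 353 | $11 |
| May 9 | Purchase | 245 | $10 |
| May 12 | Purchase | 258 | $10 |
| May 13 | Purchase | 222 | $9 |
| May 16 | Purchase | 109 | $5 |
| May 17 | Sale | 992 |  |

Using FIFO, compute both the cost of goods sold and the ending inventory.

May 17, 992 sold [FIFO — oldest first]: 230 @ $14 + 235 @ $12 + 353 @ $11 + 174 @ $10 = $11,663
Ending inventory: 71 @ $10 + 258 @ $10 + 222 @ $9 + 109 @ $5 = $5,833

COGS = $11,663; ending inventory = $5,833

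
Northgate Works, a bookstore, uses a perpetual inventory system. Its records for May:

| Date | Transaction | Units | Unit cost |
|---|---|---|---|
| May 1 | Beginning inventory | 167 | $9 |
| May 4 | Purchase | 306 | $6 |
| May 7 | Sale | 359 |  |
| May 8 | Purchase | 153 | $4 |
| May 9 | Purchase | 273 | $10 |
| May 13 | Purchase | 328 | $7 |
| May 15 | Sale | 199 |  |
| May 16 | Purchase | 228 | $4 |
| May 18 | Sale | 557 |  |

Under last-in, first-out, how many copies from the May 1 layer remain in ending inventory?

114

May 7, 359 sold [LIFO — newest first]: 306 @ $6 + 53 @ $9 = $2,313
May 15, 199 sold [LIFO — newest first]: 199 @ $7 = $1,393
May 18, 557 sold [LIFO — newest first]: 228 @ $4 + 129 @ $7 + 200 @ $10 = $3,815
Total COGS = $2,313 + $1,393 + $3,815 = $7,521
Ending inventory: 114 @ $9 + 153 @ $4 + 73 @ $10 = $2,368
Check: goods available $9,889 = COGS $7,521 + ending $2,368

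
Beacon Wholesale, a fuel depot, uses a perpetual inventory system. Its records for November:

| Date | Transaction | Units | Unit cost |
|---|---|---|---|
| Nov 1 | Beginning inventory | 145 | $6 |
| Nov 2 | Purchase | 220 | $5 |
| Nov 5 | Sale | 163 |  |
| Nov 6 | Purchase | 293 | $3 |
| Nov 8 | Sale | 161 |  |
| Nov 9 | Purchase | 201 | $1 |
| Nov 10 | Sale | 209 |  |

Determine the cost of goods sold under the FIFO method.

COGS = $2,474

Nov 5, 163 sold [FIFO — oldest first]: 145 @ $6 + 18 @ $5 = $960
Nov 8, 161 sold [FIFO — oldest first]: 161 @ $5 = $805
Nov 10, 209 sold [FIFO — oldest first]: 41 @ $5 + 168 @ $3 = $709
Total COGS = $960 + $805 + $709 = $2,474
Ending inventory: 125 @ $3 + 201 @ $1 = $576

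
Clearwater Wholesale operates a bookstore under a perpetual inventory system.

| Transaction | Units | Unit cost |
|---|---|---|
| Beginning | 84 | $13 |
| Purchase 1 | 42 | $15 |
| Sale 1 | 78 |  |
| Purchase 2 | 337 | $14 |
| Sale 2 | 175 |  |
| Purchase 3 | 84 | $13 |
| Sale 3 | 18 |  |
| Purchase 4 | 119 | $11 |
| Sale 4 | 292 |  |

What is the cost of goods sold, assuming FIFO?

COGS = $7,708

Sale 1 (78) [FIFO — oldest first]: 78 @ $13 = $1,014
Sale 2 (175) [FIFO — oldest first]: 6 @ $13 + 42 @ $15 + 127 @ $14 = $2,486
Sale 3 (18) [FIFO — oldest first]: 18 @ $14 = $252
Sale 4 (292) [FIFO — oldest first]: 192 @ $14 + 84 @ $13 + 16 @ $11 = $3,956
Total COGS = $1,014 + $2,486 + $252 + $3,956 = $7,708
Ending inventory: 103 @ $11 = $1,133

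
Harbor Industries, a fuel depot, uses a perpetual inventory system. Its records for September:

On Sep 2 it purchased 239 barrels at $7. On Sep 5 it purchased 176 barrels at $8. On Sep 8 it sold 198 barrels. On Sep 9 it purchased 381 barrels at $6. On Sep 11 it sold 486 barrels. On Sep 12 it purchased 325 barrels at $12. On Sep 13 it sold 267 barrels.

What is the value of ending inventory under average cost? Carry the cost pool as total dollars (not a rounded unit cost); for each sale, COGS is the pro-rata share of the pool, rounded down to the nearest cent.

Ending inventory = $1,801.10

After Sep 2: 239 on hand, pool $1,673.00 (≈ $7.0000 each)
After Sep 5: 415 on hand, pool $3,081.00 (≈ $7.4241 each)
Sep 8, sell 198: 198/415 × $3,081.00 → $1,469.97
After Sep 9: 598 on hand, pool $3,897.03 (≈ $6.5168 each)
Sep 11, sell 486: 486/598 × $3,897.03 → $3,167.15
After Sep 12: 437 on hand, pool $4,629.88 (≈ $10.5947 each)
Sep 13, sell 267: 267/437 × $4,629.88 → $2,828.78
Total COGS = $1,469.97 + $3,167.15 + $2,828.78 = $7,465.90
Ending inventory (cost pool remaining) = $1,801.10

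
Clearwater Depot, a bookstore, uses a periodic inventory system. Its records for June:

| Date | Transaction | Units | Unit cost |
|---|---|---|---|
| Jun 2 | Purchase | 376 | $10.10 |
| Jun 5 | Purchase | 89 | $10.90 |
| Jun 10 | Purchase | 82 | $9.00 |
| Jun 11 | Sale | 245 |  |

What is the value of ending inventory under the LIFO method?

Jun 11, 245 sold [LIFO — newest first]: 82 @ $9.00 + 89 @ $10.90 + 74 @ $10.10 = $2,455.50
Ending inventory: 302 @ $10.10 = $3,050.20
Check: goods available $5,505.70 = COGS $2,455.50 + ending $3,050.20

Ending inventory = $3,050.20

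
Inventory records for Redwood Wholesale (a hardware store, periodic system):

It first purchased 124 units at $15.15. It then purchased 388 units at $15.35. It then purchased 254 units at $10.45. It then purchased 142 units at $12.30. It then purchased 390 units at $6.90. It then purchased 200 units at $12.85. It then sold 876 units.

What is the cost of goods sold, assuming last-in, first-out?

Sale 1 (876) [LIFO — newest first]: 200 @ $12.85 + 390 @ $6.90 + 142 @ $12.30 + 144 @ $10.45 = $8,512.40
Ending inventory: 124 @ $15.15 + 388 @ $15.35 + 110 @ $10.45 = $8,983.90
Check: goods available $17,496.30 = COGS $8,512.40 + ending $8,983.90

COGS = $8,512.40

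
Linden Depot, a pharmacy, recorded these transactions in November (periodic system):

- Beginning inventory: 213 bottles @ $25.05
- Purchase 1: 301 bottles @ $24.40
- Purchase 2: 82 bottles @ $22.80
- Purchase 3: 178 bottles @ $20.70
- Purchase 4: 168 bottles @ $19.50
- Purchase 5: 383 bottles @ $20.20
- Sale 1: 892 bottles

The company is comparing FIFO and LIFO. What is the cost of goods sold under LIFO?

FIFO COGS: 213 @ $25.05 + 301 @ $24.40 + 82 @ $22.80 + 178 @ $20.70 + 118 @ $19.50 = $20,535.25
LIFO COGS: 383 @ $20.20 + 168 @ $19.50 + 178 @ $20.70 + 82 @ $22.80 + 81 @ $24.40 = $18,543.20

COGS = $18,543.20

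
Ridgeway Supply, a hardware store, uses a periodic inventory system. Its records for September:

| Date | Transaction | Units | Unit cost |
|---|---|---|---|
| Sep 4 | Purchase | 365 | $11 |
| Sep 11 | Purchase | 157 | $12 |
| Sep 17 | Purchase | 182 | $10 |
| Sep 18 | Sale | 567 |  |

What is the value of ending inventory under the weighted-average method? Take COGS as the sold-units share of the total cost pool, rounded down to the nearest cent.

Ending inventory = $1,502.14

Sep 18, sell 567: 567/704 × $7,719.00 → $6,216.86
Ending inventory (cost pool remaining) = $1,502.14
Check: goods available $7,719.00 = COGS $6,216.86 + ending $1,502.14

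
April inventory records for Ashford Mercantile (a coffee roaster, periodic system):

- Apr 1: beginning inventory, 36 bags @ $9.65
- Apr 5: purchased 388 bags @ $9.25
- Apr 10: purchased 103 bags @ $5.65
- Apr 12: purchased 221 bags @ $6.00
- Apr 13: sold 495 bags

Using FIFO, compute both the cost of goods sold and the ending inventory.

Apr 13, 495 sold [FIFO — oldest first]: 36 @ $9.65 + 388 @ $9.25 + 71 @ $5.65 = $4,337.55
Ending inventory: 32 @ $5.65 + 221 @ $6.00 = $1,506.80
Check: goods available $5,844.35 = COGS $4,337.55 + ending $1,506.80

COGS = $4,337.55; ending inventory = $1,506.80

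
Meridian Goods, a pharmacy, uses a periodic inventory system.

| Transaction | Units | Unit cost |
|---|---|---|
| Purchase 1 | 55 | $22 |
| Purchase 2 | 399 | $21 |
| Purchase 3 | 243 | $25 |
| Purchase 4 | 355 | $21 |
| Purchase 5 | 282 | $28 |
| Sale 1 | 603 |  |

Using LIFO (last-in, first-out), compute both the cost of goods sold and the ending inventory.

Sale 1 (603) [LIFO — newest first]: 282 @ $28 + 321 @ $21 = $14,637
Ending inventory: 55 @ $22 + 399 @ $21 + 243 @ $25 + 34 @ $21 = $16,378

COGS = $14,637; ending inventory = $16,378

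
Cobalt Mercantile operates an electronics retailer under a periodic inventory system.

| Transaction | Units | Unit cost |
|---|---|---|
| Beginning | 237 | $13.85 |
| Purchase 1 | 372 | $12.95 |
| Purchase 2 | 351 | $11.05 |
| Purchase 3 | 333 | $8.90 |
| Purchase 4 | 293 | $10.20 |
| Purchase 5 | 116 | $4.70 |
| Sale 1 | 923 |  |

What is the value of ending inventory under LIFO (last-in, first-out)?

Sale 1 (923) [LIFO — newest first]: 116 @ $4.70 + 293 @ $10.20 + 333 @ $8.90 + 181 @ $11.05 = $8,497.55
Ending inventory: 237 @ $13.85 + 372 @ $12.95 + 170 @ $11.05 = $9,978.35
Check: goods available $18,475.90 = COGS $8,497.55 + ending $9,978.35

Ending inventory = $9,978.35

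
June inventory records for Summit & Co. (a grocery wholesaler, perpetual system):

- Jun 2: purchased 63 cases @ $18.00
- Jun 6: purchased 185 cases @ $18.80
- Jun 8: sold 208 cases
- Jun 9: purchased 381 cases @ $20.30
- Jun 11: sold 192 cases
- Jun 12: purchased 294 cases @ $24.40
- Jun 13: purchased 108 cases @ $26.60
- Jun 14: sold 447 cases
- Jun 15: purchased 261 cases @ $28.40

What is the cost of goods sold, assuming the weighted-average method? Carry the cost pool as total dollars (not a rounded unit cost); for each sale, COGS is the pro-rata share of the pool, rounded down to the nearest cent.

COGS = $18,118.40

After Jun 2: 63 on hand, pool $1,134.00 (≈ $18.0000 each)
After Jun 6: 248 on hand, pool $4,612.00 (≈ $18.5968 each)
Jun 8, sell 208: 208/248 × $4,612.00 → $3,868.12
After Jun 9: 421 on hand, pool $8,478.18 (≈ $20.1382 each)
Jun 11, sell 192: 192/421 × $8,478.18 → $3,866.53
After Jun 12: 523 on hand, pool $11,785.25 (≈ $22.5339 each)
After Jun 13: 631 on hand, pool $14,658.05 (≈ $23.2299 each)
Jun 14, sell 447: 447/631 × $14,658.05 → $10,383.75
After Jun 15: 445 on hand, pool $11,686.70 (≈ $26.2622 each)
Total COGS = $3,868.12 + $3,866.53 + $10,383.75 = $18,118.40
Ending inventory (cost pool remaining) = $11,686.70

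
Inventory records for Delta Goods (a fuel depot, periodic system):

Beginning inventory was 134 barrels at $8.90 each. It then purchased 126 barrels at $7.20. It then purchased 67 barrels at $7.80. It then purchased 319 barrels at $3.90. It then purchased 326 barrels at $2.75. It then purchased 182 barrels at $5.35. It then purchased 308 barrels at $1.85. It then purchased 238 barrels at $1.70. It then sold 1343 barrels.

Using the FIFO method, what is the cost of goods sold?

COGS = $6,086.35

Sale 1 (1343) [FIFO — oldest first]: 134 @ $8.90 + 126 @ $7.20 + 67 @ $7.80 + 319 @ $3.90 + 326 @ $2.75 + 182 @ $5.35 + 189 @ $1.85 = $6,086.35
Ending inventory: 119 @ $1.85 + 238 @ $1.70 = $624.75
Check: goods available $6,711.10 = COGS $6,086.35 + ending $624.75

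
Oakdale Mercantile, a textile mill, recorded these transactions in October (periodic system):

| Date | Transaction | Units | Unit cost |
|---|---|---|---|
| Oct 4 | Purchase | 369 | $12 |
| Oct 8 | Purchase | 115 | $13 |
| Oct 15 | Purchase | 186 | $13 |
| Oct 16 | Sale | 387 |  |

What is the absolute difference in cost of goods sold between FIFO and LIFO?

$283

FIFO COGS: 369 @ $12 + 18 @ $13 = $4,662
LIFO COGS: 186 @ $13 + 115 @ $13 + 86 @ $12 = $4,945
Difference = |$4,662 − $4,945| = $283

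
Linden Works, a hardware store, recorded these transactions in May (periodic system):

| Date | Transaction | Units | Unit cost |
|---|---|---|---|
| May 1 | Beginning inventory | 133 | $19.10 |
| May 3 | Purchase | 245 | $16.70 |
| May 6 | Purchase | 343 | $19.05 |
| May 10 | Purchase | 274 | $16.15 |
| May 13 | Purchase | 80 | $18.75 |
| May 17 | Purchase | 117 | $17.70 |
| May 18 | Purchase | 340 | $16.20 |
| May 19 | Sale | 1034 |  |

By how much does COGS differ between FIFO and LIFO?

$570.15

FIFO COGS: 133 @ $19.10 + 245 @ $16.70 + 343 @ $19.05 + 274 @ $16.15 + 39 @ $18.75 = $18,322.30
LIFO COGS: 340 @ $16.20 + 117 @ $17.70 + 80 @ $18.75 + 274 @ $16.15 + 223 @ $19.05 = $17,752.15
Difference = |$18,322.30 − $17,752.15| = $570.15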